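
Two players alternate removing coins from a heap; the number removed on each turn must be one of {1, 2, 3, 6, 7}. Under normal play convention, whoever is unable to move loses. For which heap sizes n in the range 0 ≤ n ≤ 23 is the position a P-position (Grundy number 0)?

n :  0  1  2  3  4  5  6  7  8  9 10 11 12 13 14 15 16 17 18 19 20 21 22 23
G :  0  1  2  3  0  1  2  3  0  1  2  3  0  1  2  3  0  1  2  3  0  1  2  3
P-positions are exactly the n with G(n) = 0.

0, 4, 8, 12, 16, 20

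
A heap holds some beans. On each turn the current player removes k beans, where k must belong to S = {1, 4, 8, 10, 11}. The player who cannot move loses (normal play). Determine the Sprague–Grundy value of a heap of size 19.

n :  0  1  2  3  4  5  6  7  8  9 10 11 12 13 14 15 16 17 18 19
G :  0  1  0  1  2  0  1  0  1  2  3  2  3  4  0  1  2  3  2  0

0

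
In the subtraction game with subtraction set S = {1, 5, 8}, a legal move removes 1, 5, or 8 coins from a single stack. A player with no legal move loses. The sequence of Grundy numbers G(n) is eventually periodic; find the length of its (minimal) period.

n :  0  1  2  3  4  5  6  7  8  9 10 11 12 13 14 15 16 17 18 19 20 21 22 23 24 25 26 27
G :  0  1  0  1  0  1  0  1  2  3  2  3  2  0  1  0  1  0  1  0  1  2  3  2  3  2  0  1
G(n+13) = G(n) holds for n = 0,…,7 (a full window of length max(S) = 8), so the sequence is purely periodic with period 13.

13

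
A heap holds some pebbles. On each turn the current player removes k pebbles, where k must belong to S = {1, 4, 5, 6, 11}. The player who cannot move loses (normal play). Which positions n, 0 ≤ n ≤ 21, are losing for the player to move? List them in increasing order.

0, 2, 9, 12, 19, 21

G(0) = 0
G(1) = mex{0} = 1
G(2) = mex{1} = 0
G(3) = mex{0} = 1
G(4) = mex{1,0} = 2
G(5) = mex{2,1,0} = 3
G(6) = mex{3,0,1,0} = 2
G(7) = mex{2,1,0,1} = 3
G(8) = mex{3,2,1,0} = 4
G(9) = mex{4,3,2,1} = 0
G(10) = mex{0,2,3,2} = 1
G(11) = mex{1,3,2,3,0} = 4
G(12) = mex{4,4,3,2,1} = 0
G(13) = mex{0,0,4,3,0} = 1
G(14) = mex{1,1,0,4,1} = 2
G(15) = mex{2,4,1,0,2} = 3
G(16) = mex{3,0,4,1,3} = 2
G(17) = mex{2,1,0,4,2} = 3
G(18) = mex{3,2,1,0,3} = 4
G(19) = mex{4,3,2,1,4} = 0
G(20) = mex{0,2,3,2,0} = 1
G(21) = mex{1,3,2,3,1} = 0
P-positions are exactly the n with G(n) = 0.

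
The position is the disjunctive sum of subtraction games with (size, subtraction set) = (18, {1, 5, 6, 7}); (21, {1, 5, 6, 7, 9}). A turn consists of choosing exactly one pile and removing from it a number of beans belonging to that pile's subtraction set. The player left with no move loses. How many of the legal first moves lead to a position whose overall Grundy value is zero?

2

Pile A, S = {1, 5, 6, 7}:
n :  0  1  2  3  4  5  6  7  8  9 10 11 12 13 14 15 16 17 18
G :  0  1  0  1  0  1  2  3  2  3  2  3  0  1  0  1  0  1  2
G_A(18) = 2.
Pile B, S = {1, 5, 6, 7, 9}:
G(0) = 0
G(1) = mex{0} = 1
G(2) = mex{1} = 0
G(3) = mex{0} = 1
G(4) = mex{1} = 0
G(5) = mex{0,0} = 1
G(6) = mex{1,1,0} = 2
G(7) = mex{2,0,1,0} = 3
G(8) = mex{3,1,0,1} = 2
G(9) = mex{2,0,1,0,0} = 3
G(10) = mex{3,1,0,1,1} = 2
G(11) = mex{2,2,1,0,0} = 3
G(12) = mex{3,3,2,1,1} = 0
G(13) = mex{0,2,3,2,0} = 1
G(14) = mex{1,3,2,3,1} = 0
G(15) = mex{0,2,3,2,2} = 1
G(16) = mex{1,3,2,3,3} = 0
G(17) = mex{0,0,3,2,2} = 1
G(18) = mex{1,1,0,3,3} = 2
G(19) = mex{2,0,1,0,2} = 3
G(20) = mex{3,1,0,1,3} = 2
G(21) = mex{2,0,1,0,0} = 3
G_B(21) = 3.
Combined Grundy value = 2 ⊕ 3 = 1.
A winning move leaves total XOR = 0, i.e. changes one component's Grundy value g to g ⊕ X where X is the current total.
Pile A: need g' = 2⊕1 = 3. Options: 18−1→G=1, 18−5→G=1, 18−6→G=0, 18−7→G=3. Hits: 1.
Pile B: need g' = 3⊕1 = 2. Options: 21−1→G=2, 21−5→G=0, 21−6→G=1, 21−7→G=0, 21−9→G=0. Hits: 1.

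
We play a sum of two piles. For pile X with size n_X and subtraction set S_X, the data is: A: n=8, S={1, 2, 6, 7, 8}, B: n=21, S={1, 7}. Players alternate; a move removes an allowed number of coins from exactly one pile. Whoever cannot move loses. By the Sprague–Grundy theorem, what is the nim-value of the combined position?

4

Pile A, S = {1, 2, 6, 7, 8}:
n : 0 1 2 3 4 5 6 7 8
G : 0 1 2 0 1 2 3 4 5
G_A(8) = 5.
Pile B, S = {1, 7}:
n :  0  1  2  3  4  5  6  7  8  9 10 11 12 13 14 15 16 17 18 19 20 21
G :  0  1  0  1  0  1  0  1  0  1  0  1  0  1  0  1  0  1  0  1  0  1
G_B(21) = 1.
Combined Grundy value = 5 ⊕ 1 = 4.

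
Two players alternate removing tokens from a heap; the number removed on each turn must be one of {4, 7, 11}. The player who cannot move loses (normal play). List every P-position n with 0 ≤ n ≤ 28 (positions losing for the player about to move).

G(0) = 0
G(1) = mex{} = 0
G(2) = mex{} = 0
G(3) = mex{} = 0
G(4) = mex{0} = 1
G(5) = mex{0} = 1
G(6) = mex{0} = 1
G(7) = mex{0,0} = 1
G(8) = mex{1,0} = 2
G(9) = mex{1,0} = 2
G(10) = mex{1,0} = 2
G(11) = mex{1,1,0} = 2
G(12) = mex{2,1,0} = 3
G(13) = mex{2,1,0} = 3
G(14) = mex{2,1,0} = 3
G(15) = mex{2,2,1} = 0
G(16) = mex{3,2,1} = 0
G(17) = mex{3,2,1} = 0
G(18) = mex{3,2,1} = 0
G(19) = mex{0,3,2} = 1
G(20) = mex{0,3,2} = 1
G(21) = mex{0,3,2} = 1
G(22) = mex{0,0,2} = 1
G(23) = mex{1,0,3} = 2
G(24) = mex{1,0,3} = 2
G(25) = mex{1,0,3} = 2
G(26) = mex{1,1,0} = 2
G(27) = mex{2,1,0} = 3
G(28) = mex{2,1,0} = 3
P-positions are exactly the n with G(n) = 0.

0, 1, 2, 3, 15, 16, 17, 18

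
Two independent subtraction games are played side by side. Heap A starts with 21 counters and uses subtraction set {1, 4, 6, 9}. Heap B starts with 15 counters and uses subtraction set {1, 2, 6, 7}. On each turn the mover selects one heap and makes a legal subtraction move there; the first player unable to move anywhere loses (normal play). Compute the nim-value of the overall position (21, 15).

Heap A, S = {1, 4, 6, 9}:
n :  0  1  2  3  4  5  6  7  8  9 10 11 12 13 14 15 16 17 18 19 20 21
G :  0  1  0  1  2  0  1  0  1  2  0  1  0  1  2  0  1  0  1  2  0  1
G_A(21) = 1.
Heap B, S = {1, 2, 6, 7}:
G(0) = 0
G(1) = mex{0} = 1
G(2) = mex{1,0} = 2
G(3) = mex{2,1} = 0
G(4) = mex{0,2} = 1
G(5) = mex{1,0} = 2
G(6) = mex{2,1,0} = 3
G(7) = mex{3,2,1,0} = 4
G(8) = mex{4,3,2,1} = 0
G(9) = mex{0,4,0,2} = 1
G(10) = mex{1,0,1,0} = 2
G(11) = mex{2,1,2,1} = 0
G(12) = mex{0,2,3,2} = 1
G(13) = mex{1,0,4,3} = 2
G(14) = mex{2,1,0,4} = 3
G(15) = mex{3,2,1,0} = 4
G_B(15) = 4.
Combined Grundy value = 1 ⊕ 4 = 5.

5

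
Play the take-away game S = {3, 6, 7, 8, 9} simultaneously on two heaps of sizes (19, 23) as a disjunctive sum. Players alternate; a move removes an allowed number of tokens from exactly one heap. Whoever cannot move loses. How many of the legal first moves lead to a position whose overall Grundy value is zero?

All heaps use S = {3, 6, 7, 8, 9}:
G(0) = 0
G(1) = mex{} = 0
G(2) = mex{} = 0
G(3) = mex{0} = 1
G(4) = mex{0} = 1
G(5) = mex{0} = 1
G(6) = mex{1,0} = 2
G(7) = mex{1,0,0} = 2
G(8) = mex{1,0,0,0} = 2
G(9) = mex{2,1,0,0,0} = 3
G(10) = mex{2,1,1,0,0} = 3
G(11) = mex{2,1,1,1,0} = 3
G(12) = mex{3,2,1,1,1} = 0
G(13) = mex{3,2,2,1,1} = 0
G(14) = mex{3,2,2,2,1} = 0
G(15) = mex{0,3,2,2,2} = 1
G(16) = mex{0,3,3,2,2} = 1
G(17) = mex{0,3,3,3,2} = 1
G(18) = mex{1,0,3,3,3} = 2
G(19) = mex{1,0,0,3,3} = 2
G(20) = mex{1,0,0,0,3} = 2
G(21) = mex{2,1,0,0,0} = 3
G(22) = mex{2,1,1,0,0} = 3
G(23) = mex{2,1,1,1,0} = 3
Heap A: G(19) = 2.
Heap B: G(23) = 3.
Combined Grundy value = 2 ⊕ 3 = 1.
A winning move leaves total XOR = 0, i.e. changes one component's Grundy value g to g ⊕ X where X is the current total.
Heap A: need g' = 2⊕1 = 3. Options: 19−3→G=1, 19−6→G=0, 19−7→G=0, 19−8→G=3, 19−9→G=3. Hits: 2.
Heap B: need g' = 3⊕1 = 2. Options: 23−3→G=2, 23−6→G=1, 23−7→G=1, 23−8→G=1, 23−9→G=0. Hits: 1.

3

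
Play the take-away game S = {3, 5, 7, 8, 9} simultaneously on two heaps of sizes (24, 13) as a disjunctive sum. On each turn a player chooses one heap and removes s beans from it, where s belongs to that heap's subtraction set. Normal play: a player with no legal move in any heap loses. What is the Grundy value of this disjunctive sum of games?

All heaps use S = {3, 5, 7, 8, 9}:
n :  0  1  2  3  4  5  6  7  8  9 10 11 12 13 14 15 16 17 18 19 20 21 22 23 24
G :  0  0  0  1  1  1  2  2  2  3  3  3  0  0  0  1  1  1  2  2  2  3  3  3  0
Heap A: G(24) = 0.
Heap B: G(13) = 0.
Combined Grundy value = 0 ⊕ 0 = 0.

0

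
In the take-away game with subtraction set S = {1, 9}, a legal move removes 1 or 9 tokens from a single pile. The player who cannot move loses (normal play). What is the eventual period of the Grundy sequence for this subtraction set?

2

G(0) = 0
G(1) = mex{0} = 1
G(2) = mex{1} = 0
G(3) = mex{0} = 1
G(4) = mex{1} = 0
G(5) = mex{0} = 1
G(6) = mex{1} = 0
G(7) = mex{0} = 1
G(8) = mex{1} = 0
G(9) = mex{0,0} = 1
G(10) = mex{1,1} = 0
G(11) = mex{0,0} = 1
G(12) = mex{1,1} = 0
G(13) = mex{0,0} = 1
G(14) = mex{1,1} = 0
G(n+2) = G(n) holds for n = 0,…,8 (a full window of length max(S) = 9), so the sequence is purely periodic with period 2.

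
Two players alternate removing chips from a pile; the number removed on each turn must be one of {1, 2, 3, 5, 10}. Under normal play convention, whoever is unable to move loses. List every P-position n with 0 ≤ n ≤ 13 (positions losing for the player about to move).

n :  0  1  2  3  4  5  6  7  8  9 10 11 12 13
G :  0  1  2  3  0  1  2  3  0  1  2  3  0  1
P-positions are exactly the n with G(n) = 0.

0, 4, 8, 12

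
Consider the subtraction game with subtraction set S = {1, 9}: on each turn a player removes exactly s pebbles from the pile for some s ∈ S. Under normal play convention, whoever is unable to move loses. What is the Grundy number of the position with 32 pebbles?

0

G(0) = 0
G(1) = mex{0} = 1
G(2) = mex{1} = 0
G(3) = mex{0} = 1
G(4) = mex{1} = 0
G(5) = mex{0} = 1
G(6) = mex{1} = 0
G(7) = mex{0} = 1
G(8) = mex{1} = 0
G(9) = mex{0,0} = 1
G(10) = mex{1,1} = 0
G(11) = mex{0,0} = 1
G(12) = mex{1,1} = 0
G(13) = mex{0,0} = 1
G(14) = mex{1,1} = 0
G(15) = mex{0,0} = 1
G(16) = mex{1,1} = 0
G(17) = mex{0,0} = 1
G(18) = mex{1,1} = 0
G(19) = mex{0,0} = 1
G(20) = mex{1,1} = 0
G(21) = mex{0,0} = 1
G(22) = mex{1,1} = 0
G(23) = mex{0,0} = 1
G(24) = mex{1,1} = 0
G(25) = mex{0,0} = 1
G(26) = mex{1,1} = 0
G(27) = mex{0,0} = 1
G(28) = mex{1,1} = 0
G(29) = mex{0,0} = 1
G(30) = mex{1,1} = 0
G(31) = mex{0,0} = 1
G(32) = mex{1,1} = 0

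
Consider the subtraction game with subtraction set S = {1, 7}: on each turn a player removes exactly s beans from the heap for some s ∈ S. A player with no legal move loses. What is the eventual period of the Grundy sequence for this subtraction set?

n :  0  1  2  3  4  5  6  7  8  9 10 11 12 13 14
G :  0  1  0  1  0  1  0  1  0  1  0  1  0  1  0
G(n+2) = G(n) holds for n = 0,…,6 (a full window of length max(S) = 7), so the sequence is purely periodic with period 2.

2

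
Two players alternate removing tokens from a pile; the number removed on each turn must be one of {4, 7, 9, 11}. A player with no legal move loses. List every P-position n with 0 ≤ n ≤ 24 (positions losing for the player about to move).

0, 1, 2, 3, 15, 16, 17, 18

n :  0  1  2  3  4  5  6  7  8  9 10 11 12 13 14 15 16 17 18 19 20 21 22 23 24
G :  0  0  0  0  1  1  1  1  2  2  2  2  3  3  3  0  0  0  0  1  1  1  1  2  2
P-positions are exactly the n with G(n) = 0.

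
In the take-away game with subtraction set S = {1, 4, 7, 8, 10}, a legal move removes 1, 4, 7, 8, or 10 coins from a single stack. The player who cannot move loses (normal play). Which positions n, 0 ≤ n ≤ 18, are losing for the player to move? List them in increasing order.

0, 2, 5, 11, 14, 16

G(0) = 0
G(1) = mex{0} = 1
G(2) = mex{1} = 0
G(3) = mex{0} = 1
G(4) = mex{1,0} = 2
G(5) = mex{2,1} = 0
G(6) = mex{0,0} = 1
G(7) = mex{1,1,0} = 2
G(8) = mex{2,2,1,0} = 3
G(9) = mex{3,0,0,1} = 2
G(10) = mex{2,1,1,0,0} = 3
G(11) = mex{3,2,2,1,1} = 0
G(12) = mex{0,3,0,2,0} = 1
G(13) = mex{1,2,1,0,1} = 3
G(14) = mex{3,3,2,1,2} = 0
G(15) = mex{0,0,3,2,0} = 1
G(16) = mex{1,1,2,3,1} = 0
G(17) = mex{0,3,3,2,2} = 1
G(18) = mex{1,0,0,3,3} = 2
P-positions are exactly the n with G(n) = 0.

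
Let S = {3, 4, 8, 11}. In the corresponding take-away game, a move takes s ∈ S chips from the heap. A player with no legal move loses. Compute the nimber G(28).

0

G(0) = 0
G(1) = mex{} = 0
G(2) = mex{} = 0
G(3) = mex{0} = 1
G(4) = mex{0,0} = 1
G(5) = mex{0,0} = 1
G(6) = mex{1,0} = 2
G(7) = mex{1,1} = 0
G(8) = mex{1,1,0} = 2
G(9) = mex{2,1,0} = 3
G(10) = mex{0,2,0} = 1
G(11) = mex{2,0,1,0} = 3
G(12) = mex{3,2,1,0} = 4
G(13) = mex{1,3,1,0} = 2
G(14) = mex{3,1,2,1} = 0
G(15) = mex{4,3,0,1} = 2
G(16) = mex{2,4,2,1} = 0
G(17) = mex{0,2,3,2} = 1
G(18) = mex{2,0,1,0} = 3
G(19) = mex{0,2,3,2} = 1
G(20) = mex{1,0,4,3} = 2
G(21) = mex{3,1,2,1} = 0
G(22) = mex{1,3,0,3} = 2
G(23) = mex{2,1,2,4} = 0
G(24) = mex{0,2,0,2} = 1
G(25) = mex{2,0,1,0} = 3
G(26) = mex{0,2,3,2} = 1
G(27) = mex{1,0,1,0} = 2
G(28) = mex{3,1,2,1} = 0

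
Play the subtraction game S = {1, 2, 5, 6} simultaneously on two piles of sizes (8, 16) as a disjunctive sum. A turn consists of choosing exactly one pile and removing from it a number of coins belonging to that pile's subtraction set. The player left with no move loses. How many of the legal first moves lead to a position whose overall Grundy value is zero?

3

All piles use S = {1, 2, 5, 6}:
G(0) = 0
G(1) = mex{0} = 1
G(2) = mex{1,0} = 2
G(3) = mex{2,1} = 0
G(4) = mex{0,2} = 1
G(5) = mex{1,0,0} = 2
G(6) = mex{2,1,1,0} = 3
G(7) = mex{3,2,2,1} = 0
G(8) = mex{0,3,0,2} = 1
G(9) = mex{1,0,1,0} = 2
G(10) = mex{2,1,2,1} = 0
G(11) = mex{0,2,3,2} = 1
G(12) = mex{1,0,0,3} = 2
G(13) = mex{2,1,1,0} = 3
G(14) = mex{3,2,2,1} = 0
G(15) = mex{0,3,0,2} = 1
G(16) = mex{1,0,1,0} = 2
Pile A: G(8) = 1.
Pile B: G(16) = 2.
Combined Grundy value = 1 ⊕ 2 = 3.
A winning move leaves total XOR = 0, i.e. changes one component's Grundy value g to g ⊕ X where X is the current total.
Pile A: need g' = 1⊕3 = 2. Options: 8−1→G=0, 8−2→G=3, 8−5→G=0, 8−6→G=2. Hits: 1.
Pile B: need g' = 2⊕3 = 1. Options: 16−1→G=1, 16−2→G=0, 16−5→G=1, 16−6→G=0. Hits: 2.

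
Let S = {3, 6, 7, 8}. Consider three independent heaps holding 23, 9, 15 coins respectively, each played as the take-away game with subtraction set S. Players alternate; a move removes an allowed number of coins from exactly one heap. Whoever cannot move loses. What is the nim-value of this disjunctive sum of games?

2

All heaps use S = {3, 6, 7, 8}:
n :  0  1  2  3  4  5  6  7  8  9 10 11 12 13 14 15 16 17 18 19 20 21 22 23
G :  0  0  0  1  1  1  2  2  2  3  3  0  0  0  1  1  1  2  2  2  3  3  0  0
Heap A: G(23) = 0.
Heap B: G(9) = 3.
Heap C: G(15) = 1.
Combined Grundy value = 0 ⊕ 3 ⊕ 1 = 2.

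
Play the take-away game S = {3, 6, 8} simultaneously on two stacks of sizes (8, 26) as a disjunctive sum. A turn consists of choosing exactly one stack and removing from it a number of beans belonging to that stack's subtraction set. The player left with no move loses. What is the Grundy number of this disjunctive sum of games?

All stacks use S = {3, 6, 8}:
n :  0  1  2  3  4  5  6  7  8  9 10 11 12 13 14 15 16 17 18 19 20 21 22 23 24 25 26
G :  0  0  0  1  1  1  2  2  2  3  3  0  0  0  1  1  1  2  2  2  3  3  0  0  0  1  1
Stack A: G(8) = 2.
Stack B: G(26) = 1.
Combined Grundy value = 2 ⊕ 1 = 3.

3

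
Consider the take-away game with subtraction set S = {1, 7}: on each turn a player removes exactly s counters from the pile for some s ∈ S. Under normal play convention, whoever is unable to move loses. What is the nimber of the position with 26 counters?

0

G(0) = 0
G(1) = mex{0} = 1
G(2) = mex{1} = 0
G(3) = mex{0} = 1
G(4) = mex{1} = 0
G(5) = mex{0} = 1
G(6) = mex{1} = 0
G(7) = mex{0,0} = 1
G(8) = mex{1,1} = 0
G(9) = mex{0,0} = 1
G(10) = mex{1,1} = 0
G(11) = mex{0,0} = 1
G(12) = mex{1,1} = 0
G(13) = mex{0,0} = 1
G(14) = mex{1,1} = 0
G(15) = mex{0,0} = 1
G(16) = mex{1,1} = 0
G(17) = mex{0,0} = 1
G(18) = mex{1,1} = 0
G(19) = mex{0,0} = 1
G(20) = mex{1,1} = 0
G(21) = mex{0,0} = 1
G(22) = mex{1,1} = 0
G(23) = mex{0,0} = 1
G(24) = mex{1,1} = 0
G(25) = mex{0,0} = 1
G(26) = mex{1,1} = 0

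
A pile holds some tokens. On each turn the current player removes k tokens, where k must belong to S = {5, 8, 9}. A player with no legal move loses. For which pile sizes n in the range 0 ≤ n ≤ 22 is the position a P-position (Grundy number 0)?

G(0) = 0
G(1) = mex{} = 0
G(2) = mex{} = 0
G(3) = mex{} = 0
G(4) = mex{} = 0
G(5) = mex{0} = 1
G(6) = mex{0} = 1
G(7) = mex{0} = 1
G(8) = mex{0,0} = 1
G(9) = mex{0,0,0} = 1
G(10) = mex{1,0,0} = 2
G(11) = mex{1,0,0} = 2
G(12) = mex{1,0,0} = 2
G(13) = mex{1,1,0} = 2
G(14) = mex{1,1,1} = 0
G(15) = mex{2,1,1} = 0
G(16) = mex{2,1,1} = 0
G(17) = mex{2,1,1} = 0
G(18) = mex{2,2,1} = 0
G(19) = mex{0,2,2} = 1
G(20) = mex{0,2,2} = 1
G(21) = mex{0,2,2} = 1
G(22) = mex{0,0,2} = 1
P-positions are exactly the n with G(n) = 0.

0, 1, 2, 3, 4, 14, 15, 16, 17, 18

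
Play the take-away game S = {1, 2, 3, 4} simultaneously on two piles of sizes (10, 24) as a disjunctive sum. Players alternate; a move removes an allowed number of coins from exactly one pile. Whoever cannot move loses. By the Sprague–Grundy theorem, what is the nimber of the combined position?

All piles use S = {1, 2, 3, 4}:
G(0) = 0
G(1) = mex{0} = 1
G(2) = mex{1,0} = 2
G(3) = mex{2,1,0} = 3
G(4) = mex{3,2,1,0} = 4
G(5) = mex{4,3,2,1} = 0
G(6) = mex{0,4,3,2} = 1
G(7) = mex{1,0,4,3} = 2
G(8) = mex{2,1,0,4} = 3
G(9) = mex{3,2,1,0} = 4
G(10) = mex{4,3,2,1} = 0
G(11) = mex{0,4,3,2} = 1
G(12) = mex{1,0,4,3} = 2
G(13) = mex{2,1,0,4} = 3
G(14) = mex{3,2,1,0} = 4
G(15) = mex{4,3,2,1} = 0
G(16) = mex{0,4,3,2} = 1
G(17) = mex{1,0,4,3} = 2
G(18) = mex{2,1,0,4} = 3
G(19) = mex{3,2,1,0} = 4
G(20) = mex{4,3,2,1} = 0
G(21) = mex{0,4,3,2} = 1
G(22) = mex{1,0,4,3} = 2
G(23) = mex{2,1,0,4} = 3
G(24) = mex{3,2,1,0} = 4
Pile A: G(10) = 0.
Pile B: G(24) = 4.
Combined Grundy value = 0 ⊕ 4 = 4.

4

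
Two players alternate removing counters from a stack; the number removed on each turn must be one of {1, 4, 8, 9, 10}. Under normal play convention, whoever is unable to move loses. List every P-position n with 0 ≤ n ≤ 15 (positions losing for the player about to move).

0, 2, 5, 7

G(0) = 0
G(1) = mex{0} = 1
G(2) = mex{1} = 0
G(3) = mex{0} = 1
G(4) = mex{1,0} = 2
G(5) = mex{2,1} = 0
G(6) = mex{0,0} = 1
G(7) = mex{1,1} = 0
G(8) = mex{0,2,0} = 1
G(9) = mex{1,0,1,0} = 2
G(10) = mex{2,1,0,1,0} = 3
G(11) = mex{3,0,1,0,1} = 2
G(12) = mex{2,1,2,1,0} = 3
G(13) = mex{3,2,0,2,1} = 4
G(14) = mex{4,3,1,0,2} = 5
G(15) = mex{5,2,0,1,0} = 3
P-positions are exactly the n with G(n) = 0.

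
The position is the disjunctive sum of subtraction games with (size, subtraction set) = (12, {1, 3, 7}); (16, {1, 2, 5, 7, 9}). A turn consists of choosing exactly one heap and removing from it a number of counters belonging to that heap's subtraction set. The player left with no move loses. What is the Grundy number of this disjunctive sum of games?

2

Heap A, S = {1, 3, 7}:
G(0) = 0
G(1) = mex{0} = 1
G(2) = mex{1} = 0
G(3) = mex{0,0} = 1
G(4) = mex{1,1} = 0
G(5) = mex{0,0} = 1
G(6) = mex{1,1} = 0
G(7) = mex{0,0,0} = 1
G(8) = mex{1,1,1} = 0
G(9) = mex{0,0,0} = 1
G(10) = mex{1,1,1} = 0
G(11) = mex{0,0,0} = 1
G(12) = mex{1,1,1} = 0
G_A(12) = 0.
Heap B, S = {1, 2, 5, 7, 9}:
n :  0  1  2  3  4  5  6  7  8  9 10 11 12 13 14 15 16
G :  0  1  2  0  1  2  0  1  2  3  4  5  3  4  0  1  2
G_B(16) = 2.
Combined Grundy value = 0 ⊕ 2 = 2.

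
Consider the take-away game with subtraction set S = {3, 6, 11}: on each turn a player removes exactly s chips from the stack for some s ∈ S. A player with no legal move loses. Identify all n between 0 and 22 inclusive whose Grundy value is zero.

0, 1, 2, 9, 10, 14, 18, 19

n :  0  1  2  3  4  5  6  7  8  9 10 11 12 13 14 15 16 17 18 19 20 21 22
G :  0  0  0  1  1  1  2  2  2  0  0  3  1  1  0  2  2  1  0  0  2  1  1
P-positions are exactly the n with G(n) = 0.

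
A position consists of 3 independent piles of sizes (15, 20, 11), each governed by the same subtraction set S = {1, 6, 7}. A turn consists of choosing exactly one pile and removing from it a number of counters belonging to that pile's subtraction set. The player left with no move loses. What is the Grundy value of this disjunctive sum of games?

All piles use S = {1, 6, 7}:
n :  0  1  2  3  4  5  6  7  8  9 10 11 12 13 14 15 16 17 18 19 20
G :  0  1  0  1  0  1  2  3  2  3  2  3  0  1  0  1  0  1  2  3  2
Pile A: G(15) = 1.
Pile B: G(20) = 2.
Pile C: G(11) = 3.
Combined Grundy value = 1 ⊕ 2 ⊕ 3 = 0.

0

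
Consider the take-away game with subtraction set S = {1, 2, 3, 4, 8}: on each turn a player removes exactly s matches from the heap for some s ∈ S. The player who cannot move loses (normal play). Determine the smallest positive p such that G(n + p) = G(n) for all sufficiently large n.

5

n :  0  1  2  3  4  5  6  7  8  9 10 11 12 13 14
G :  0  1  2  3  4  0  1  2  3  4  0  1  2  3  4
G(n+5) = G(n) holds for n = 0,…,7 (a full window of length max(S) = 8), so the sequence is purely periodic with period 5.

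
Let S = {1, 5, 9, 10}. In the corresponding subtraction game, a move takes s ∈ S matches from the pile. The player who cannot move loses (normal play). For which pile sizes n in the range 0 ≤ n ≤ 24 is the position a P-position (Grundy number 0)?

0, 2, 4, 6, 8, 19, 21, 23

G(0) = 0
G(1) = mex{0} = 1
G(2) = mex{1} = 0
G(3) = mex{0} = 1
G(4) = mex{1} = 0
G(5) = mex{0,0} = 1
G(6) = mex{1,1} = 0
G(7) = mex{0,0} = 1
G(8) = mex{1,1} = 0
G(9) = mex{0,0,0} = 1
G(10) = mex{1,1,1,0} = 2
G(11) = mex{2,0,0,1} = 3
G(12) = mex{3,1,1,0} = 2
G(13) = mex{2,0,0,1} = 3
G(14) = mex{3,1,1,0} = 2
G(15) = mex{2,2,0,1} = 3
G(16) = mex{3,3,1,0} = 2
G(17) = mex{2,2,0,1} = 3
G(18) = mex{3,3,1,0} = 2
G(19) = mex{2,2,2,1} = 0
G(20) = mex{0,3,3,2} = 1
G(21) = mex{1,2,2,3} = 0
G(22) = mex{0,3,3,2} = 1
G(23) = mex{1,2,2,3} = 0
G(24) = mex{0,0,3,2} = 1
P-positions are exactly the n with G(n) = 0.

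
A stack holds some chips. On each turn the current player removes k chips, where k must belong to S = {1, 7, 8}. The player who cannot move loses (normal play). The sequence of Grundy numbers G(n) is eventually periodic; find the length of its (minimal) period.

n :  0  1  2  3  4  5  6  7  8  9 10 11 12 13 14 15 16 17 18 19 20 21 22 23 24 25 26 27 28 29 30 31
G :  0  1  0  1  0  1  0  1  2  3  2  3  2  3  2  0  1  0  1  0  1  0  1  2  3  2  3  2  3  2  0  1
G(n+15) = G(n) holds for n = 0,…,7 (a full window of length max(S) = 8), so the sequence is purely periodic with period 15.

15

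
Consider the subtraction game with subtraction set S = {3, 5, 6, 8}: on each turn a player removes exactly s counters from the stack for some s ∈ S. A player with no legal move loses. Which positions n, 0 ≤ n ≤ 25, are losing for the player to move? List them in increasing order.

0, 1, 2, 11, 12, 13, 22, 23, 24

G(0) = 0
G(1) = mex{} = 0
G(2) = mex{} = 0
G(3) = mex{0} = 1
G(4) = mex{0} = 1
G(5) = mex{0,0} = 1
G(6) = mex{1,0,0} = 2
G(7) = mex{1,0,0} = 2
G(8) = mex{1,1,0,0} = 2
G(9) = mex{2,1,1,0} = 3
G(10) = mex{2,1,1,0} = 3
G(11) = mex{2,2,1,1} = 0
G(12) = mex{3,2,2,1} = 0
G(13) = mex{3,2,2,1} = 0
G(14) = mex{0,3,2,2} = 1
G(15) = mex{0,3,3,2} = 1
G(16) = mex{0,0,3,2} = 1
G(17) = mex{1,0,0,3} = 2
G(18) = mex{1,0,0,3} = 2
G(19) = mex{1,1,0,0} = 2
G(20) = mex{2,1,1,0} = 3
G(21) = mex{2,1,1,0} = 3
G(22) = mex{2,2,1,1} = 0
G(23) = mex{3,2,2,1} = 0
G(24) = mex{3,2,2,1} = 0
G(25) = mex{0,3,2,2} = 1
P-positions are exactly the n with G(n) = 0.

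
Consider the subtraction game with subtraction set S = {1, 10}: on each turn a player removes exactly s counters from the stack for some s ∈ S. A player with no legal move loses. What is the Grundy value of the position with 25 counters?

1

G(0) = 0
G(1) = mex{0} = 1
G(2) = mex{1} = 0
G(3) = mex{0} = 1
G(4) = mex{1} = 0
G(5) = mex{0} = 1
G(6) = mex{1} = 0
G(7) = mex{0} = 1
G(8) = mex{1} = 0
G(9) = mex{0} = 1
G(10) = mex{1,0} = 2
G(11) = mex{2,1} = 0
G(12) = mex{0,0} = 1
G(13) = mex{1,1} = 0
G(14) = mex{0,0} = 1
G(15) = mex{1,1} = 0
G(16) = mex{0,0} = 1
G(17) = mex{1,1} = 0
G(18) = mex{0,0} = 1
G(19) = mex{1,1} = 0
G(20) = mex{0,2} = 1
G(21) = mex{1,0} = 2
G(22) = mex{2,1} = 0
G(23) = mex{0,0} = 1
G(24) = mex{1,1} = 0
G(25) = mex{0,0} = 1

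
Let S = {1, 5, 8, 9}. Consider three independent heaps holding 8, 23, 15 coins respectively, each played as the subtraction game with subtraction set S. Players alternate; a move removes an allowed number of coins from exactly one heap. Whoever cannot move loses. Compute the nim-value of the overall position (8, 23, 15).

All heaps use S = {1, 5, 8, 9}:
n :  0  1  2  3  4  5  6  7  8  9 10 11 12 13 14 15 16 17 18 19 20 21 22 23
G :  0  1  0  1  0  1  0  1  2  3  2  3  2  3  2  3  0  1  0  1  0  1  0  1
Heap A: G(8) = 2.
Heap B: G(23) = 1.
Heap C: G(15) = 3.
Combined Grundy value = 2 ⊕ 1 ⊕ 3 = 0.

0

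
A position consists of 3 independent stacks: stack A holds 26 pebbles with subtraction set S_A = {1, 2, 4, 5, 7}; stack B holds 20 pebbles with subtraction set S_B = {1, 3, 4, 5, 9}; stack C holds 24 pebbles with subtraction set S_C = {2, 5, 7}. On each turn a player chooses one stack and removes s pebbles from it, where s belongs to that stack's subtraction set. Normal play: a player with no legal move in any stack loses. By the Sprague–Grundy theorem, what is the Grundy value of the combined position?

1

Stack A, S = {1, 2, 4, 5, 7}:
n :  0  1  2  3  4  5  6  7  8  9 10 11 12 13 14 15 16 17 18 19 20 21 22 23 24 25 26
G :  0  1  2  0  1  2  0  1  2  0  1  2  0  1  2  0  1  2  0  1  2  0  1  2  0  1  2
G_A(26) = 2.
Stack B, S = {1, 3, 4, 5, 9}:
n :  0  1  2  3  4  5  6  7  8  9 10 11 12 13 14 15 16 17 18 19 20
G :  0  1  0  1  2  3  2  3  0  1  0  1  2  3  2  3  0  1  0  1  2
G_B(20) = 2.
Stack C, S = {2, 5, 7}:
G(0) = 0
G(1) = mex{} = 0
G(2) = mex{0} = 1
G(3) = mex{0} = 1
G(4) = mex{1} = 0
G(5) = mex{1,0} = 2
G(6) = mex{0,0} = 1
G(7) = mex{2,1,0} = 3
G(8) = mex{1,1,0} = 2
G(9) = mex{3,0,1} = 2
G(10) = mex{2,2,1} = 0
G(11) = mex{2,1,0} = 3
G(12) = mex{0,3,2} = 1
G(13) = mex{3,2,1} = 0
G(14) = mex{1,2,3} = 0
G(15) = mex{0,0,2} = 1
G(16) = mex{0,3,2} = 1
G(17) = mex{1,1,0} = 2
G(18) = mex{1,0,3} = 2
G(19) = mex{2,0,1} = 3
G(20) = mex{2,1,0} = 3
G(21) = mex{3,1,0} = 2
G(22) = mex{3,2,1} = 0
G(23) = mex{2,2,1} = 0
G(24) = mex{0,3,2} = 1
G_C(24) = 1.
Combined Grundy value = 2 ⊕ 2 ⊕ 1 = 1.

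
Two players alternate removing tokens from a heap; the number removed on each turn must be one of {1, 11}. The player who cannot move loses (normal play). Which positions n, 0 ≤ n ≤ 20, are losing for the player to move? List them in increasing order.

0, 2, 4, 6, 8, 10, 12, 14, 16, 18, 20

n :  0  1  2  3  4  5  6  7  8  9 10 11 12 13 14 15 16 17 18 19 20
G :  0  1  0  1  0  1  0  1  0  1  0  1  0  1  0  1  0  1  0  1  0
P-positions are exactly the n with G(n) = 0.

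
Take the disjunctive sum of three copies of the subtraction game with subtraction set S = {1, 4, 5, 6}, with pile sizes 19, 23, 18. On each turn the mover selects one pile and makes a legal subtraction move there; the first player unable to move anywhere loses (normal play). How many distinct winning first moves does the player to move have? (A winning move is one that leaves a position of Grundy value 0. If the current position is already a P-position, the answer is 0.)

3

All piles use S = {1, 4, 5, 6}:
n :  0  1  2  3  4  5  6  7  8  9 10 11 12 13 14 15 16 17 18 19 20 21 22 23
G :  0  1  0  1  2  3  2  3  4  0  1  0  1  2  3  2  3  4  0  1  0  1  2  3
Pile A: G(19) = 1.
Pile B: G(23) = 3.
Pile C: G(18) = 0.
Combined Grundy value = 1 ⊕ 3 ⊕ 0 = 2.
A winning move leaves total XOR = 0, i.e. changes one component's Grundy value g to g ⊕ X where X is the current total.
Pile A: need g' = 1⊕2 = 3. Options: 19−1→G=0, 19−4→G=2, 19−5→G=3, 19−6→G=2. Hits: 1.
Pile B: need g' = 3⊕2 = 1. Options: 23−1→G=2, 23−4→G=1, 23−5→G=0, 23−6→G=4. Hits: 1.
Pile C: need g' = 0⊕2 = 2. Options: 18−1→G=4, 18−4→G=3, 18−5→G=2, 18−6→G=1. Hits: 1.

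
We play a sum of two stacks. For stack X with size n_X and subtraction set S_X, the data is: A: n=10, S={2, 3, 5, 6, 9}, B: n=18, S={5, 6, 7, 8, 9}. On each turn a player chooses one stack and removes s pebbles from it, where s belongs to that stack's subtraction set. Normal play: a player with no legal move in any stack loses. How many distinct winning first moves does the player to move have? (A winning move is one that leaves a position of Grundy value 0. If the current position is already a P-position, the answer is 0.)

3

Stack A, S = {2, 3, 5, 6, 9}:
n :  0  1  2  3  4  5  6  7  8  9 10
G :  0  0  1  1  2  2  3  3  0  4  1
G_A(10) = 1.
Stack B, S = {5, 6, 7, 8, 9}:
n :  0  1  2  3  4  5  6  7  8  9 10 11 12 13 14 15 16 17 18
G :  0  0  0  0  0  1  1  1  1  1  2  2  2  2  0  0  0  0  0
G_B(18) = 0.
Combined Grundy value = 1 ⊕ 0 = 1.
A winning move leaves total XOR = 0, i.e. changes one component's Grundy value g to g ⊕ X where X is the current total.
Stack A: need g' = 1⊕1 = 0. Options: 10−2→G=0, 10−3→G=3, 10−5→G=2, 10−6→G=2, 10−9→G=0. Hits: 2.
Stack B: need g' = 0⊕1 = 1. Options: 18−5→G=2, 18−6→G=2, 18−7→G=2, 18−8→G=2, 18−9→G=1. Hits: 1.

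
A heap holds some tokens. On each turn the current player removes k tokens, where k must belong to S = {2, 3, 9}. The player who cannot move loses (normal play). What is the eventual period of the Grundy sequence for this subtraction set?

11

n :  0  1  2  3  4  5  6  7  8  9 10 11 12 13 14 15 16 17 18 19 20 21 22 23
G :  0  0  1  1  2  0  0  1  1  2  2  0  0  1  1  2  0  0  1  1  2  2  0  0
G(n+11) = G(n) holds for n = 0,…,8 (a full window of length max(S) = 9), so the sequence is purely periodic with period 11.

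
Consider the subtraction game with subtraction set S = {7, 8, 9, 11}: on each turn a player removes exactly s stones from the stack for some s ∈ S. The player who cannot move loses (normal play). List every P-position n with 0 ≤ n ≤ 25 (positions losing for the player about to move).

n :  0  1  2  3  4  5  6  7  8  9 10 11 12 13 14 15 16 17 18 19 20 21 22 23 24 25
G :  0  0  0  0  0  0  0  1  1  1  1  1  1  1  2  2  2  2  0  0  0  0  0  0  0  1
P-positions are exactly the n with G(n) = 0.

0, 1, 2, 3, 4, 5, 6, 18, 19, 20, 21, 22, 23, 24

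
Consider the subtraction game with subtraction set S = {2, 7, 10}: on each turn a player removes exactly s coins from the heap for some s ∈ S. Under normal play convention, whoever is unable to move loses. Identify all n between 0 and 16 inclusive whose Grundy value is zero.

G(0) = 0
G(1) = mex{} = 0
G(2) = mex{0} = 1
G(3) = mex{0} = 1
G(4) = mex{1} = 0
G(5) = mex{1} = 0
G(6) = mex{0} = 1
G(7) = mex{0,0} = 1
G(8) = mex{1,0} = 2
G(9) = mex{1,1} = 0
G(10) = mex{2,1,0} = 3
G(11) = mex{0,0,0} = 1
G(12) = mex{3,0,1} = 2
G(13) = mex{1,1,1} = 0
G(14) = mex{2,1,0} = 3
G(15) = mex{0,2,0} = 1
G(16) = mex{3,0,1} = 2
P-positions are exactly the n with G(n) = 0.

0, 1, 4, 5, 9, 13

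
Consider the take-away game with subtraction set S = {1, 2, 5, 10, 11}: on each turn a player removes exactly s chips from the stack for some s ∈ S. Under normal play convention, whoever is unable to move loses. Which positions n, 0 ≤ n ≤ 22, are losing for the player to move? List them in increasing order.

0, 3, 6, 9, 12, 15, 18, 21

n :  0  1  2  3  4  5  6  7  8  9 10 11 12 13 14 15 16 17 18 19 20 21 22
G :  0  1  2  0  1  2  0  1  2  0  1  2  0  1  2  0  1  2  0  1  2  0  1
P-positions are exactly the n with G(n) = 0.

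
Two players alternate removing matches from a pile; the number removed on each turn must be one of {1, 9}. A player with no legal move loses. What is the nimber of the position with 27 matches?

n :  0  1  2  3  4  5  6  7  8  9 10 11 12 13 14 15 16 17 18 19 20 21 22 23 24 25 26 27
G :  0  1  0  1  0  1  0  1  0  1  0  1  0  1  0  1  0  1  0  1  0  1  0  1  0  1  0  1

1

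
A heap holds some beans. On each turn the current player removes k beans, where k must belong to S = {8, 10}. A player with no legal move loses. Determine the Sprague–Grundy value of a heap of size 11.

1

G(0) = 0
G(1) = mex{} = 0
G(2) = mex{} = 0
G(3) = mex{} = 0
G(4) = mex{} = 0
G(5) = mex{} = 0
G(6) = mex{} = 0
G(7) = mex{} = 0
G(8) = mex{0} = 1
G(9) = mex{0} = 1
G(10) = mex{0,0} = 1
G(11) = mex{0,0} = 1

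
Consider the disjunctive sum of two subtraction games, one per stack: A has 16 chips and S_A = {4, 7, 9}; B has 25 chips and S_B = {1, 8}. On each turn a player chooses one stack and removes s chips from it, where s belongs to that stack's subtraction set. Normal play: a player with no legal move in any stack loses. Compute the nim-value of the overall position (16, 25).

1

Stack A, S = {4, 7, 9}:
n :  0  1  2  3  4  5  6  7  8  9 10 11 12 13 14 15 16
G :  0  0  0  0  1  1  1  1  2  2  2  2  3  0  0  0  0
G_A(16) = 0.
Stack B, S = {1, 8}:
n :  0  1  2  3  4  5  6  7  8  9 10 11 12 13 14 15 16 17 18 19 20 21 22 23 24 25
G :  0  1  0  1  0  1  0  1  2  0  1  0  1  0  1  0  1  2  0  1  0  1  0  1  0  1
G_B(25) = 1.
Combined Grundy value = 0 ⊕ 1 = 1.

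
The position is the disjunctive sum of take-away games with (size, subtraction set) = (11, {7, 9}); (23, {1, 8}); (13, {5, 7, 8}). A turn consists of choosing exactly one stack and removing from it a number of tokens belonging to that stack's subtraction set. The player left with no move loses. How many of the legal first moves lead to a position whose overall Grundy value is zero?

0

Stack A, S = {7, 9}:
G(0) = 0
G(1) = mex{} = 0
G(2) = mex{} = 0
G(3) = mex{} = 0
G(4) = mex{} = 0
G(5) = mex{} = 0
G(6) = mex{} = 0
G(7) = mex{0} = 1
G(8) = mex{0} = 1
G(9) = mex{0,0} = 1
G(10) = mex{0,0} = 1
G(11) = mex{0,0} = 1
G_A(11) = 1.
Stack B, S = {1, 8}:
n :  0  1  2  3  4  5  6  7  8  9 10 11 12 13 14 15 16 17 18 19 20 21 22 23
G :  0  1  0  1  0  1  0  1  2  0  1  0  1  0  1  0  1  2  0  1  0  1  0  1
G_B(23) = 1.
Stack C, S = {5, 7, 8}:
G(0) = 0
G(1) = mex{} = 0
G(2) = mex{} = 0
G(3) = mex{} = 0
G(4) = mex{} = 0
G(5) = mex{0} = 1
G(6) = mex{0} = 1
G(7) = mex{0,0} = 1
G(8) = mex{0,0,0} = 1
G(9) = mex{0,0,0} = 1
G(10) = mex{1,0,0} = 2
G(11) = mex{1,0,0} = 2
G(12) = mex{1,1,0} = 2
G(13) = mex{1,1,1} = 0
G_C(13) = 0.
Combined Grundy value = 1 ⊕ 1 ⊕ 0 = 0.
A winning move leaves total XOR = 0, i.e. changes one component's Grundy value g to g ⊕ X where X is the current total.
Stack A: target g' = 1⊕0 = 1, but every legal move changes the Grundy value (mex property), so 0 moves.
Stack B: target g' = 1⊕0 = 1, but every legal move changes the Grundy value (mex property), so 0 moves.
Stack C: target g' = 0⊕0 = 0, but every legal move changes the Grundy value (mex property), so 0 moves.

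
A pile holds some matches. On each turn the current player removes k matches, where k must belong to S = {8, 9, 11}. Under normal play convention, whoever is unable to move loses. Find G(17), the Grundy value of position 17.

G(0) = 0
G(1) = mex{} = 0
G(2) = mex{} = 0
G(3) = mex{} = 0
G(4) = mex{} = 0
G(5) = mex{} = 0
G(6) = mex{} = 0
G(7) = mex{} = 0
G(8) = mex{0} = 1
G(9) = mex{0,0} = 1
G(10) = mex{0,0} = 1
G(11) = mex{0,0,0} = 1
G(12) = mex{0,0,0} = 1
G(13) = mex{0,0,0} = 1
G(14) = mex{0,0,0} = 1
G(15) = mex{0,0,0} = 1
G(16) = mex{1,0,0} = 2
G(17) = mex{1,1,0} = 2

2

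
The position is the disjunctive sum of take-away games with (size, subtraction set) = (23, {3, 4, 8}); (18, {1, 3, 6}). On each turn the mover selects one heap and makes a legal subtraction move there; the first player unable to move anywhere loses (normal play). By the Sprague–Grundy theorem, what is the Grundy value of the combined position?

3

Heap A, S = {3, 4, 8}:
G(0) = 0
G(1) = mex{} = 0
G(2) = mex{} = 0
G(3) = mex{0} = 1
G(4) = mex{0,0} = 1
G(5) = mex{0,0} = 1
G(6) = mex{1,0} = 2
G(7) = mex{1,1} = 0
G(8) = mex{1,1,0} = 2
G(9) = mex{2,1,0} = 3
G(10) = mex{0,2,0} = 1
G(11) = mex{2,0,1} = 3
G(12) = mex{3,2,1} = 0
G(13) = mex{1,3,1} = 0
G(14) = mex{3,1,2} = 0
G(15) = mex{0,3,0} = 1
G(16) = mex{0,0,2} = 1
G(17) = mex{0,0,3} = 1
G(18) = mex{1,0,1} = 2
G(19) = mex{1,1,3} = 0
G(20) = mex{1,1,0} = 2
G(21) = mex{2,1,0} = 3
G(22) = mex{0,2,0} = 1
G(23) = mex{2,0,1} = 3
G_A(23) = 3.
Heap B, S = {1, 3, 6}:
n :  0  1  2  3  4  5  6  7  8  9 10 11 12 13 14 15 16 17 18
G :  0  1  0  1  0  1  2  3  2  0  1  0  1  0  1  2  3  2  0
G_B(18) = 0.
Combined Grundy value = 3 ⊕ 0 = 3.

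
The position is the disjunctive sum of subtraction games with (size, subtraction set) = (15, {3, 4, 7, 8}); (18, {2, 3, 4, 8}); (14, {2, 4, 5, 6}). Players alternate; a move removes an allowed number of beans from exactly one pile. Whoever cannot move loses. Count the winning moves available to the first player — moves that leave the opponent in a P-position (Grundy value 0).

Pile A, S = {3, 4, 7, 8}:
G(0) = 0
G(1) = mex{} = 0
G(2) = mex{} = 0
G(3) = mex{0} = 1
G(4) = mex{0,0} = 1
G(5) = mex{0,0} = 1
G(6) = mex{1,0} = 2
G(7) = mex{1,1,0} = 2
G(8) = mex{1,1,0,0} = 2
G(9) = mex{2,1,0,0} = 3
G(10) = mex{2,2,1,0} = 3
G(11) = mex{2,2,1,1} = 0
G(12) = mex{3,2,1,1} = 0
G(13) = mex{3,3,2,1} = 0
G(14) = mex{0,3,2,2} = 1
G(15) = mex{0,0,2,2} = 1
G_A(15) = 1.
Pile B, S = {2, 3, 4, 8}:
n :  0  1  2  3  4  5  6  7  8  9 10 11 12 13 14 15 16 17 18
G :  0  0  1  1  2  2  0  0  1  1  2  2  0  0  1  1  2  2  0
G_B(18) = 0.
Pile C, S = {2, 4, 5, 6}:
G(0) = 0
G(1) = mex{} = 0
G(2) = mex{0} = 1
G(3) = mex{0} = 1
G(4) = mex{1,0} = 2
G(5) = mex{1,0,0} = 2
G(6) = mex{2,1,0,0} = 3
G(7) = mex{2,1,1,0} = 3
G(8) = mex{3,2,1,1} = 0
G(9) = mex{3,2,2,1} = 0
G(10) = mex{0,3,2,2} = 1
G(11) = mex{0,3,3,2} = 1
G(12) = mex{1,0,3,3} = 2
G(13) = mex{1,0,0,3} = 2
G(14) = mex{2,1,0,0} = 3
G_C(14) = 3.
Combined Grundy value = 1 ⊕ 0 ⊕ 3 = 2.
A winning move leaves total XOR = 0, i.e. changes one component's Grundy value g to g ⊕ X where X is the current total.
Pile A: need g' = 1⊕2 = 3. Options: 15−3→G=0, 15−4→G=0, 15−7→G=2, 15−8→G=2. Hits: 0.
Pile B: need g' = 0⊕2 = 2. Options: 18−2→G=2, 18−3→G=1, 18−4→G=1, 18−8→G=2. Hits: 2.
Pile C: need g' = 3⊕2 = 1. Options: 14−2→G=2, 14−4→G=1, 14−5→G=0, 14−6→G=0. Hits: 1.

3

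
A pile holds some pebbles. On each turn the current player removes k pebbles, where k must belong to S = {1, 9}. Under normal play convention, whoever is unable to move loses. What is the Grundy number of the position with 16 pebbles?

n :  0  1  2  3  4  5  6  7  8  9 10 11 12 13 14 15 16
G :  0  1  0  1  0  1  0  1  0  1  0  1  0  1  0  1  0

0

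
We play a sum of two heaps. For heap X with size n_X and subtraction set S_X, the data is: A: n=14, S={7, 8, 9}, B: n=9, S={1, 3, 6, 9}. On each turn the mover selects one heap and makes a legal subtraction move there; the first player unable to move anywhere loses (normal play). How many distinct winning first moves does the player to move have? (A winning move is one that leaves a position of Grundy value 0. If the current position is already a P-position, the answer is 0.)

Heap A, S = {7, 8, 9}:
n :  0  1  2  3  4  5  6  7  8  9 10 11 12 13 14
G :  0  0  0  0  0  0  0  1  1  1  1  1  1  1  2
G_A(14) = 2.
Heap B, S = {1, 3, 6, 9}:
n : 0 1 2 3 4 5 6 7 8 9
G : 0 1 0 1 0 1 2 3 2 3
G_B(9) = 3.
Combined Grundy value = 2 ⊕ 3 = 1.
A winning move leaves total XOR = 0, i.e. changes one component's Grundy value g to g ⊕ X where X is the current total.
Heap A: need g' = 2⊕1 = 3. Options: 14−7→G=1, 14−8→G=0, 14−9→G=0. Hits: 0.
Heap B: need g' = 3⊕1 = 2. Options: 9−1→G=2, 9−3→G=2, 9−6→G=1, 9−9→G=0. Hits: 2.

2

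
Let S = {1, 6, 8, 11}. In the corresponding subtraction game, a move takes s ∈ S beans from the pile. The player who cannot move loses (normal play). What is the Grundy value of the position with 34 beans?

G(0) = 0
G(1) = mex{0} = 1
G(2) = mex{1} = 0
G(3) = mex{0} = 1
G(4) = mex{1} = 0
G(5) = mex{0} = 1
G(6) = mex{1,0} = 2
G(7) = mex{2,1} = 0
G(8) = mex{0,0,0} = 1
G(9) = mex{1,1,1} = 0
G(10) = mex{0,0,0} = 1
G(11) = mex{1,1,1,0} = 2
G(12) = mex{2,2,0,1} = 3
G(13) = mex{3,0,1,0} = 2
G(14) = mex{2,1,2,1} = 0
G(15) = mex{0,0,0,0} = 1
G(16) = mex{1,1,1,1} = 0
G(17) = mex{0,2,0,2} = 1
G(18) = mex{1,3,1,0} = 2
G(19) = mex{2,2,2,1} = 0
G(20) = mex{0,0,3,0} = 1
G(21) = mex{1,1,2,1} = 0
G(22) = mex{0,0,0,2} = 1
G(23) = mex{1,1,1,3} = 0
G(24) = mex{0,2,0,2} = 1
G(25) = mex{1,0,1,0} = 2
G(26) = mex{2,1,2,1} = 0
G(27) = mex{0,0,0,0} = 1
G(28) = mex{1,1,1,1} = 0
G(29) = mex{0,0,0,2} = 1
G(30) = mex{1,1,1,0} = 2
G(31) = mex{2,2,0,1} = 3
G(32) = mex{3,0,1,0} = 2
G(33) = mex{2,1,2,1} = 0
G(34) = mex{0,0,0,0} = 1

1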